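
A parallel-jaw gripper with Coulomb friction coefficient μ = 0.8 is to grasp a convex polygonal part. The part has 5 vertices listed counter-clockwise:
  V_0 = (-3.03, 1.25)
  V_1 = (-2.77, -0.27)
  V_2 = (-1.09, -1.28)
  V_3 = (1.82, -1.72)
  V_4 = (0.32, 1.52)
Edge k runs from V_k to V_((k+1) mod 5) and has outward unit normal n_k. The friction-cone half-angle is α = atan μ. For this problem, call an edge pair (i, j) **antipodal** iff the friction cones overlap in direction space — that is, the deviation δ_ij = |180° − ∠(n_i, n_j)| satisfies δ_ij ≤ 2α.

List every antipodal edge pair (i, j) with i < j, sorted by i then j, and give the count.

α = atan 0.8 = 38.66°;  2α = 77.32°
n_0 = (-0.9857, -0.1686)
n_1 = (-0.5152, -0.8570)
n_2 = (-0.1495, -0.9888)
n_3 = (+0.9075, +0.4201)
n_4 = (-0.0803, +0.9968)
  (0,1): δ = 130.72°  ·
  (0,2): δ = 108.30°  ·
  (0,3): δ = 15.14°  ✓
  (0,4): δ = 84.90°  ·
  (1,2): δ = 157.58°  ·
  (1,3): δ = 34.14°  ✓
  (1,4): δ = 35.62°  ✓
  (2,3): δ = 56.56°  ✓
  (2,4): δ = 13.21°  ✓
  (3,4): δ = 110.23°  ·
antipodal pairs: 5

count = 5; pairs: (0,3), (1,3), (1,4), (2,3), (2,4)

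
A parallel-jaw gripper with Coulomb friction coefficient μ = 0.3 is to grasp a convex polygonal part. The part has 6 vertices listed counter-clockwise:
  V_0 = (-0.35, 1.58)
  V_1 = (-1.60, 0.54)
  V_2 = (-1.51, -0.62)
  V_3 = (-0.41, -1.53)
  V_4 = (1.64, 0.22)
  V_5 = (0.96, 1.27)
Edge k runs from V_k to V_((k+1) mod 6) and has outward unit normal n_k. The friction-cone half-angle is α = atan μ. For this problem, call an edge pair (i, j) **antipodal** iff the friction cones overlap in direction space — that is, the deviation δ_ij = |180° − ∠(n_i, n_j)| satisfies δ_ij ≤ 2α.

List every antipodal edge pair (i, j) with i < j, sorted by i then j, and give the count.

α = atan 0.3 = 16.70°;  2α = 33.40°
n_0 = (-0.6396, +0.7687)
n_1 = (-0.9970, -0.0774)
n_2 = (-0.6374, -0.7705)
n_3 = (+0.6493, -0.7606)
n_4 = (+0.8394, +0.5436)
n_5 = (+0.2303, +0.9731)
  (0,1): δ = 125.32°  ·
  (0,2): δ = 79.36°  ·
  (0,3): δ = 0.73°  ✓
  (0,4): δ = 83.17°  ·
  (0,5): δ = 126.93°  ·
  (1,2): δ = 134.04°  ·
  (1,3): δ = 53.95°  ·
  (1,4): δ = 28.49°  ✓
  (1,5): δ = 72.25°  ·
  (2,3): δ = 99.91°  ·
  (2,4): δ = 17.47°  ✓
  (2,5): δ = 26.29°  ✓
  (3,4): δ = 97.56°  ·
  (3,5): δ = 53.80°  ·
  (4,5): δ = 136.24°  ·
antipodal pairs: 4

count = 4; pairs: (0,3), (1,4), (2,4), (2,5)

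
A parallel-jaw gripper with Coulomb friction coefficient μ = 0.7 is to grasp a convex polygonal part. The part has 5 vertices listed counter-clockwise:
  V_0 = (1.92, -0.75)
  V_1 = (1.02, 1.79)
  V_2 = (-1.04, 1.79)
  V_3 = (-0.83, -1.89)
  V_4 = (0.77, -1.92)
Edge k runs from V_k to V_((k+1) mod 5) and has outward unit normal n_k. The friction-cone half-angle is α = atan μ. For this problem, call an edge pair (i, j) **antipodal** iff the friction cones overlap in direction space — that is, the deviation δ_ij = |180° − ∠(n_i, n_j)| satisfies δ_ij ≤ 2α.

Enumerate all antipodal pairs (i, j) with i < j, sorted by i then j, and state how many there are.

count = 5; pairs: (0,2), (0,3), (1,3), (1,4), (2,4)

α = atan 0.7 = 34.99°;  2α = 69.98°
n_0 = (+0.9426, +0.3340)
n_1 = (+0.0000, +1.0000)
n_2 = (-0.9984, -0.0570)
n_3 = (-0.0187, -0.9998)
n_4 = (+0.7132, -0.7010)
  (0,1): δ = 109.51°  ·
  (0,2): δ = 16.24°  ✓
  (0,3): δ = 69.42°  ✓
  (0,4): δ = 115.98°  ·
  (1,2): δ = 86.73°  ·
  (1,3): δ = 1.07°  ✓
  (1,4): δ = 45.49°  ✓
  (2,3): δ = 94.34°  ·
  (2,4): δ = 47.77°  ✓
  (3,4): δ = 133.43°  ·
antipodal pairs: 5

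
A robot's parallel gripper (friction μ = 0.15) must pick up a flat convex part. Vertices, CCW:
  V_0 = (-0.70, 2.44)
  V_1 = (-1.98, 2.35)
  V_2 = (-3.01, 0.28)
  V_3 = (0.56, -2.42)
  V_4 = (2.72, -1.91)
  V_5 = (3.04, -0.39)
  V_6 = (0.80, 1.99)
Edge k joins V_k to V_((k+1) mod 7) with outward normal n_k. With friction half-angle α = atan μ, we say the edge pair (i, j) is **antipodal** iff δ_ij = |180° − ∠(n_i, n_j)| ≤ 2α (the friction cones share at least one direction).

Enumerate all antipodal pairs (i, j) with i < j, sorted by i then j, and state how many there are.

α = atan 0.15 = 8.53°;  2α = 17.06°
n_0 = (-0.0701, +0.9975)
n_1 = (-0.8953, +0.4455)
n_2 = (-0.6032, -0.7976)
n_3 = (+0.2298, -0.9732)
n_4 = (+0.9785, -0.2060)
n_5 = (+0.7282, +0.6854)
n_6 = (+0.2873, +0.9578)
  (0,1): δ = 120.48°  ·
  (0,2): δ = 41.12°  ·
  (0,3): δ = 9.26°  ✓
  (0,4): δ = 74.09°  ·
  (0,5): δ = 129.24°  ·
  (0,6): δ = 159.28°  ·
  (1,2): δ = 100.65°  ·
  (1,3): δ = 50.26°  ·
  (1,4): δ = 14.57°  ✓
  (1,5): δ = 69.72°  ·
  (1,6): δ = 99.75°  ·
  (2,3): δ = 129.61°  ·
  (2,4): δ = 64.79°  ·
  (2,5): δ = 9.64°  ✓
  (2,6): δ = 20.40°  ·
  (3,4): δ = 115.17°  ·
  (3,5): δ = 60.02°  ·
  (3,6): δ = 29.98°  ·
  (4,5): δ = 124.85°  ·
  (4,6): δ = 94.81°  ·
  (5,6): δ = 149.96°  ·
antipodal pairs: 3

count = 3; pairs: (0,3), (1,4), (2,5)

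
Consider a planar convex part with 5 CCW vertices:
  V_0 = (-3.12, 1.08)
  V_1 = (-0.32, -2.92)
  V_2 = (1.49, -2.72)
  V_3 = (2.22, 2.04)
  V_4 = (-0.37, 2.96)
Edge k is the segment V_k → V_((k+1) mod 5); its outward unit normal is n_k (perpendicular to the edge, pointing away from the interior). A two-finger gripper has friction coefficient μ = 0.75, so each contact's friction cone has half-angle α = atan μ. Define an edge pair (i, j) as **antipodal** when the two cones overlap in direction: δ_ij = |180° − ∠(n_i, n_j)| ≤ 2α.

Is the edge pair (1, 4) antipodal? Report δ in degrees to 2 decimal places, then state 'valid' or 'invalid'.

δ = 28.05°, valid

α = atan 0.75 = 36.87°;  2α = 73.74°
edge 1: e_1 = (+1.81, +0.20);  n_1 = (+0.1098, -0.9940)
edge 4: e_4 = (-2.75, -1.88);  n_4 = (-0.5644, +0.8255)
∠(n_1, n_4) = 151.95°
δ = |180° − 151.95°| = 28.05°
28.05° ≤ 2α = 73.74°  →  valid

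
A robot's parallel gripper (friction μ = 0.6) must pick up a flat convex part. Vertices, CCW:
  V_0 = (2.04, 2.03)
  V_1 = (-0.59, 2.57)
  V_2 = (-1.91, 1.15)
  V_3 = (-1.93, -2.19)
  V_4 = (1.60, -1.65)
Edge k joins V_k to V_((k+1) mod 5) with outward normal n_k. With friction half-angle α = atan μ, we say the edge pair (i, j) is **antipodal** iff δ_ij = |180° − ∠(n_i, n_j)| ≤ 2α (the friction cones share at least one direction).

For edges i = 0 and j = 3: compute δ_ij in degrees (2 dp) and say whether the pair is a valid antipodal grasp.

α = atan 0.6 = 30.96°;  2α = 61.93°
edge 0: e_0 = (-2.63, +0.54);  n_0 = (+0.2011, +0.9796)
edge 3: e_3 = (+3.53, +0.54);  n_3 = (+0.1512, -0.9885)
∠(n_0, n_3) = 159.70°
δ = |180° − 159.70°| = 20.30°
20.30° ≤ 2α = 61.93°  →  valid

δ = 20.30°, valid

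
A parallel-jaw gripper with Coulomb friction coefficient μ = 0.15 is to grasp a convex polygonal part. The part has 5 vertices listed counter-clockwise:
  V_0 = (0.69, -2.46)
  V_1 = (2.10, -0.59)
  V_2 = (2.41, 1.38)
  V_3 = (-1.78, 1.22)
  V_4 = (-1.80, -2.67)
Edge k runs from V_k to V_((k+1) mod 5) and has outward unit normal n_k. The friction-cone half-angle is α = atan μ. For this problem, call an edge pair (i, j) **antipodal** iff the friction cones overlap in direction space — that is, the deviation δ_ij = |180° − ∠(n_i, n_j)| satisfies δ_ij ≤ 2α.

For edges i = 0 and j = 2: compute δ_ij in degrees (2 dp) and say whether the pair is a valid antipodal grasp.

α = atan 0.15 = 8.53°;  2α = 17.06°
edge 0: e_0 = (+1.41, +1.87);  n_0 = (+0.7985, -0.6020)
edge 2: e_2 = (-4.19, -0.16);  n_2 = (-0.0382, +0.9993)
∠(n_0, n_2) = 129.20°
δ = |180° − 129.20°| = 50.80°
50.80° > 2α = 17.06°  →  invalid

δ = 50.80°, invalid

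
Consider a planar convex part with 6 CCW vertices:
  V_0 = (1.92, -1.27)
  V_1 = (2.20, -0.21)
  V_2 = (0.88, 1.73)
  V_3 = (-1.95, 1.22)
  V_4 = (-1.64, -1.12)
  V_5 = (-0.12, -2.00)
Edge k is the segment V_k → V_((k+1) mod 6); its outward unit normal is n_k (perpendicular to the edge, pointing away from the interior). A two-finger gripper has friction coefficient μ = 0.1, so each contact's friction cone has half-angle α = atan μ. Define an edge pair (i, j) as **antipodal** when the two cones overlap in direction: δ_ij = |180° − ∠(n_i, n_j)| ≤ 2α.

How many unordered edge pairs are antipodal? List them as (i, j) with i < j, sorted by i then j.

count = 1; pairs: (2,5)

α = atan 0.1 = 5.71°;  2α = 11.42°
n_0 = (+0.9668, -0.2554)
n_1 = (+0.8268, +0.5625)
n_2 = (-0.1774, +0.9841)
n_3 = (-0.9913, -0.1313)
n_4 = (-0.5010, -0.8654)
n_5 = (+0.3369, -0.9415)
  (0,1): δ = 130.97°  ·
  (0,2): δ = 64.99°  ·
  (0,3): δ = 22.34°  ·
  (0,4): δ = 74.73°  ·
  (0,5): δ = 124.49°  ·
  (1,2): δ = 114.02°  ·
  (1,3): δ = 26.69°  ·
  (1,4): δ = 25.70°  ·
  (1,5): δ = 75.46°  ·
  (2,3): δ = 92.67°  ·
  (2,4): δ = 40.28°  ·
  (2,5): δ = 9.47°  ✓
  (3,4): δ = 127.62°  ·
  (3,5): δ = 77.86°  ·
  (4,5): δ = 130.24°  ·
antipodal pairs: 1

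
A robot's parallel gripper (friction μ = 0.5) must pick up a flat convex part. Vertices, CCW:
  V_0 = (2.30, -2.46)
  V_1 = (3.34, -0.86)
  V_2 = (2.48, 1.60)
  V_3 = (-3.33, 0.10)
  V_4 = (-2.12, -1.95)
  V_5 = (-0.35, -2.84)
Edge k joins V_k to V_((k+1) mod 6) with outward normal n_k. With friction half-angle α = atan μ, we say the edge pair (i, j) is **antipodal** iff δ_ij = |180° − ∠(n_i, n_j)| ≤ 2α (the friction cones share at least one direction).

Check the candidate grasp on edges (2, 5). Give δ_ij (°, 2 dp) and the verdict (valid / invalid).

δ = 6.32°, valid

α = atan 0.5 = 26.57°;  2α = 53.13°
edge 2: e_2 = (-5.81, -1.50);  n_2 = (-0.2500, +0.9683)
edge 5: e_5 = (+2.65, +0.38);  n_5 = (+0.1419, -0.9899)
∠(n_2, n_5) = 173.68°
δ = |180° − 173.68°| = 6.32°
6.32° ≤ 2α = 53.13°  →  valid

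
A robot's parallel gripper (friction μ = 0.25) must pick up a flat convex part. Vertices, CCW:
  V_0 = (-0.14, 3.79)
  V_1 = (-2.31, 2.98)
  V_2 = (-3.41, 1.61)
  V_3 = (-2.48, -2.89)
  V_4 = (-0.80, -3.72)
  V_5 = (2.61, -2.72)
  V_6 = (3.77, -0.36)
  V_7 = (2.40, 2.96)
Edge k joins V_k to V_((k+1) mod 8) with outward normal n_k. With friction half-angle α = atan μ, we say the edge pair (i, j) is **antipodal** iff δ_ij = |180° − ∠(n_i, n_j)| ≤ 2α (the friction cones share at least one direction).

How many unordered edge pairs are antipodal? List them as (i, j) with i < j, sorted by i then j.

count = 4; pairs: (0,4), (1,5), (2,6), (3,7)

α = atan 0.25 = 14.04°;  2α = 28.07°
n_0 = (-0.3497, +0.9369)
n_1 = (-0.7798, +0.6261)
n_2 = (-0.9793, -0.2024)
n_3 = (-0.4429, -0.8966)
n_4 = (+0.2814, -0.9596)
n_5 = (+0.8974, -0.4411)
n_6 = (+0.9244, +0.3814)
n_7 = (+0.3106, +0.9505)
  (0,1): δ = 149.23°  ·
  (0,2): δ = 98.79°  ·
  (0,3): δ = 46.76°  ·
  (0,4): δ = 4.13°  ✓
  (0,5): δ = 43.36°  ·
  (0,6): δ = 91.95°  ·
  (0,7): δ = 141.43°  ·
  (1,2): δ = 129.56°  ·
  (1,3): δ = 77.53°  ·
  (1,4): δ = 34.89°  ·
  (1,5): δ = 12.59°  ✓
  (1,6): δ = 61.19°  ·
  (1,7): δ = 110.67°  ·
  (2,3): δ = 127.97°  ·
  (2,4): δ = 85.33°  ·
  (2,5): δ = 37.85°  ·
  (2,6): δ = 10.75°  ✓
  (2,7): δ = 60.23°  ·
  (3,4): δ = 137.36°  ·
  (3,5): δ = 89.88°  ·
  (3,6): δ = 41.28°  ·
  (3,7): δ = 8.20°  ✓
  (4,5): δ = 132.52°  ·
  (4,6): δ = 83.92°  ·
  (4,7): δ = 34.44°  ·
  (5,6): δ = 131.40°  ·
  (5,7): δ = 81.92°  ·
  (6,7): δ = 130.52°  ·
antipodal pairs: 4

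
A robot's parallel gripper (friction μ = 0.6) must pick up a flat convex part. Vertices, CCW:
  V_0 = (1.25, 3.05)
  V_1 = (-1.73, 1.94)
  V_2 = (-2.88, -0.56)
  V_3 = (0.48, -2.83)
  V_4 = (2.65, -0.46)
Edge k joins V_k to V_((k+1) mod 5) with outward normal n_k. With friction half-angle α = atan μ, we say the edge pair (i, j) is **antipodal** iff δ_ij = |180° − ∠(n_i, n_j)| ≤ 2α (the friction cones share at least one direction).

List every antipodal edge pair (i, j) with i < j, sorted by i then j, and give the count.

count = 5; pairs: (0,2), (0,3), (1,3), (1,4), (2,4)

α = atan 0.6 = 30.96°;  2α = 61.93°
n_0 = (-0.3491, +0.9371)
n_1 = (-0.9085, +0.4179)
n_2 = (-0.5598, -0.8286)
n_3 = (+0.7375, -0.6753)
n_4 = (+0.9288, +0.3705)
  (0,1): δ = 135.13°  ·
  (0,2): δ = 54.47°  ✓
  (0,3): δ = 27.09°  ✓
  (0,4): δ = 91.32°  ·
  (1,2): δ = 99.34°  ·
  (1,3): δ = 17.78°  ✓
  (1,4): δ = 46.45°  ✓
  (2,3): δ = 98.43°  ·
  (2,4): δ = 34.21°  ✓
  (3,4): δ = 115.78°  ·
antipodal pairs: 5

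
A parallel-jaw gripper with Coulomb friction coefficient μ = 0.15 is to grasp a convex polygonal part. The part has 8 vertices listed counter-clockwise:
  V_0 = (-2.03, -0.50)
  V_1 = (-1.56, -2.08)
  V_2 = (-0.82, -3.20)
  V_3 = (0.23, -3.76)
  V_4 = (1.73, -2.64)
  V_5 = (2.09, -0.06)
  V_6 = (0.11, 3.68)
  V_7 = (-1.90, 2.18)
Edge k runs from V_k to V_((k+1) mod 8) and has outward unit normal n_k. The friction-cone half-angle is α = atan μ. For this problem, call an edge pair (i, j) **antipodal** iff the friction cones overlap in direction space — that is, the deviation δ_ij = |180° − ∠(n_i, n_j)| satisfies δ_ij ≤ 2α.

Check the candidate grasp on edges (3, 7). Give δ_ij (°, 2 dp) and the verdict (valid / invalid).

α = atan 0.15 = 8.53°;  2α = 17.06°
edge 3: e_3 = (+1.50, +1.12);  n_3 = (+0.5983, -0.8013)
edge 7: e_7 = (-0.13, -2.68);  n_7 = (-0.9988, +0.0485)
∠(n_3, n_7) = 129.52°
δ = |180° − 129.52°| = 50.48°
50.48° > 2α = 17.06°  →  invalid

δ = 50.48°, invalid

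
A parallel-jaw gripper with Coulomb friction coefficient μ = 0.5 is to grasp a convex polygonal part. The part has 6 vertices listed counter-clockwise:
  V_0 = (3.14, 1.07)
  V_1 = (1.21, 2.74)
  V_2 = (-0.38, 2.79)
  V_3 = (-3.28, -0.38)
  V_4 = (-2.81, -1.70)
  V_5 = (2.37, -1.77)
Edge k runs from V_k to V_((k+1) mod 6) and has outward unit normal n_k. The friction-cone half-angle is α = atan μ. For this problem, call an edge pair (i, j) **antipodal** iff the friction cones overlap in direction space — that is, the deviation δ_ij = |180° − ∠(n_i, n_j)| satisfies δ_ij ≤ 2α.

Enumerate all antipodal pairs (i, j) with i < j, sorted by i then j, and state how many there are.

count = 6; pairs: (0,3), (0,4), (1,4), (2,4), (2,5), (3,5)

α = atan 0.5 = 26.57°;  2α = 53.13°
n_0 = (+0.6543, +0.7562)
n_1 = (+0.0314, +0.9995)
n_2 = (-0.7378, +0.6750)
n_3 = (-0.9421, -0.3354)
n_4 = (-0.0135, -0.9999)
n_5 = (+0.9652, -0.2617)
  (0,1): δ = 140.93°  ·
  (0,2): δ = 91.58°  ·
  (0,3): δ = 29.53°  ✓
  (0,4): δ = 40.09°  ✓
  (0,5): δ = 115.70°  ·
  (1,2): δ = 130.65°  ·
  (1,3): δ = 68.60°  ·
  (1,4): δ = 1.03°  ✓
  (1,5): δ = 76.63°  ·
  (2,3): δ = 117.95°  ·
  (2,4): δ = 48.32°  ✓
  (2,5): δ = 27.28°  ✓
  (3,4): δ = 110.37°  ·
  (3,5): δ = 34.77°  ✓
  (4,5): δ = 104.40°  ·
antipodal pairs: 6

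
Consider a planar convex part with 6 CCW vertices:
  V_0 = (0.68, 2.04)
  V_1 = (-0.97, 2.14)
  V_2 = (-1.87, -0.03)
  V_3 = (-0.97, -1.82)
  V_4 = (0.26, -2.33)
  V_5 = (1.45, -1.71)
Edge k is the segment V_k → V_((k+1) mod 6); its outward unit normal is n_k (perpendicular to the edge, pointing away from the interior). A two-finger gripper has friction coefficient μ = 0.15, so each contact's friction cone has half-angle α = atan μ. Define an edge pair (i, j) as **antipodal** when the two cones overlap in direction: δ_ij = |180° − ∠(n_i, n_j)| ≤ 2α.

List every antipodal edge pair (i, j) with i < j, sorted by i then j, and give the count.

count = 1; pairs: (2,5)

α = atan 0.15 = 8.53°;  2α = 17.06°
n_0 = (+0.0605, +0.9982)
n_1 = (-0.9237, +0.3831)
n_2 = (-0.8934, -0.4492)
n_3 = (-0.3830, -0.9237)
n_4 = (+0.4621, -0.8869)
n_5 = (+0.9796, +0.2011)
  (0,1): δ = 109.06°  ·
  (0,2): δ = 59.84°  ·
  (0,3): δ = 19.05°  ·
  (0,4): δ = 30.99°  ·
  (0,5): δ = 105.07°  ·
  (1,2): δ = 130.78°  ·
  (1,3): δ = 89.99°  ·
  (1,4): δ = 39.95°  ·
  (1,5): δ = 34.13°  ·
  (2,3): δ = 139.21°  ·
  (2,4): δ = 89.17°  ·
  (2,5): δ = 15.09°  ✓
  (3,4): δ = 129.96°  ·
  (3,5): δ = 55.88°  ·
  (4,5): δ = 105.92°  ·
antipodal pairs: 1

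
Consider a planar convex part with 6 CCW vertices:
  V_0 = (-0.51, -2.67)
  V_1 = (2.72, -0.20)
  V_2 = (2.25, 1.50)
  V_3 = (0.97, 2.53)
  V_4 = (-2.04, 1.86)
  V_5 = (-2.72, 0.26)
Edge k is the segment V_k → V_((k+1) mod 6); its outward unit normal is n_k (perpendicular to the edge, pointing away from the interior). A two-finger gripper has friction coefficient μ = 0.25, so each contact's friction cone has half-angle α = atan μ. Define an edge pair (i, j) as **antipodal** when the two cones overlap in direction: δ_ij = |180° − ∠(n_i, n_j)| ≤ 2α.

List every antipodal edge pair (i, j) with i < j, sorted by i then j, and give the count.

α = atan 0.25 = 14.04°;  2α = 28.07°
n_0 = (+0.6075, -0.7944)
n_1 = (+0.9638, +0.2665)
n_2 = (+0.6269, +0.7791)
n_3 = (-0.2173, +0.9761)
n_4 = (-0.9203, +0.3911)
n_5 = (-0.7984, -0.6022)
  (0,1): δ = 111.95°  ·
  (0,2): δ = 76.23°  ·
  (0,3): δ = 24.86°  ✓
  (0,4): δ = 29.57°  ·
  (0,5): δ = 89.62°  ·
  (1,2): δ = 144.28°  ·
  (1,3): δ = 92.91°  ·
  (1,4): δ = 38.48°  ·
  (1,5): δ = 21.57°  ✓
  (2,3): δ = 128.63°  ·
  (2,4): δ = 74.20°  ·
  (2,5): δ = 14.15°  ✓
  (3,4): δ = 125.57°  ·
  (3,5): δ = 65.52°  ·
  (4,5): δ = 119.95°  ·
antipodal pairs: 3

count = 3; pairs: (0,3), (1,5), (2,5)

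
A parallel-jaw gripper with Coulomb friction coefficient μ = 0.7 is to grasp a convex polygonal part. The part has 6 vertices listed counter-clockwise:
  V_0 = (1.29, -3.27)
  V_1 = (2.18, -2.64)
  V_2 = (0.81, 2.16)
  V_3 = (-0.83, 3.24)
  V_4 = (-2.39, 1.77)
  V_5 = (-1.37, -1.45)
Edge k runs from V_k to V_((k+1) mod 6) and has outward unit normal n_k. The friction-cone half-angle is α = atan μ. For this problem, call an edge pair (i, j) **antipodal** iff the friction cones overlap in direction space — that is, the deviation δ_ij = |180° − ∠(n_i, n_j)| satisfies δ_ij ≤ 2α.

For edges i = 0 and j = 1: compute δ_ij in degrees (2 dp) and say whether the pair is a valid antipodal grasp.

α = atan 0.7 = 34.99°;  2α = 69.98°
edge 0: e_0 = (+0.89, +0.63);  n_0 = (+0.5778, -0.8162)
edge 1: e_1 = (-1.37, +4.80);  n_1 = (+0.9616, +0.2745)
∠(n_0, n_1) = 70.64°
δ = |180° − 70.64°| = 109.36°
109.36° > 2α = 69.98°  →  invalid

δ = 109.36°, invalid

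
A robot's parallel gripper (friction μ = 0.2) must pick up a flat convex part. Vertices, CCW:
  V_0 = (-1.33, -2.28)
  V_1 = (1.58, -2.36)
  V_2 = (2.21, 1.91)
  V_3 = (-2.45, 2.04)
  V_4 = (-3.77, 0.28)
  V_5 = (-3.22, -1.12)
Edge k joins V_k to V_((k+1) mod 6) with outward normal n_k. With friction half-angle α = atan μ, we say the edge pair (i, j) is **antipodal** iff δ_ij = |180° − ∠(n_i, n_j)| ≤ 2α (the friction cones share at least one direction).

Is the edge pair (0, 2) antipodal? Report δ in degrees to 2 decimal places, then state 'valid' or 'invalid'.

δ = 0.02°, valid

α = atan 0.2 = 11.31°;  2α = 22.62°
edge 0: e_0 = (+2.91, -0.08);  n_0 = (-0.0275, -0.9996)
edge 2: e_2 = (-4.66, +0.13);  n_2 = (+0.0279, +0.9996)
∠(n_0, n_2) = 179.98°
δ = |180° − 179.98°| = 0.02°
0.02° ≤ 2α = 22.62°  →  valid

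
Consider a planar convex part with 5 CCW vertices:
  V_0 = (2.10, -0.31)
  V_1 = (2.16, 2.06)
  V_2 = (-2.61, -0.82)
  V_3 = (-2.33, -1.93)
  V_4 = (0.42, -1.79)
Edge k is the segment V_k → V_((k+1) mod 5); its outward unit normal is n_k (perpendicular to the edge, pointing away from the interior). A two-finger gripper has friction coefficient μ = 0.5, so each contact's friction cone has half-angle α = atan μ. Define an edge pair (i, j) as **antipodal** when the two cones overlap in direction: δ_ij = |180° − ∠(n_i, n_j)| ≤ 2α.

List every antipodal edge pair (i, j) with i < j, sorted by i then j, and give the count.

α = atan 0.5 = 26.57°;  2α = 53.13°
n_0 = (+0.9997, -0.0253)
n_1 = (-0.5169, +0.8561)
n_2 = (-0.9696, -0.2446)
n_3 = (+0.0508, -0.9987)
n_4 = (+0.6610, -0.7504)
  (0,1): δ = 57.43°  ·
  (0,2): δ = 15.61°  ✓
  (0,3): δ = 94.36°  ·
  (0,4): δ = 132.83°  ·
  (1,2): δ = 106.96°  ·
  (1,3): δ = 28.21°  ✓
  (1,4): δ = 10.26°  ✓
  (2,3): δ = 101.24°  ·
  (2,4): δ = 62.78°  ·
  (3,4): δ = 141.54°  ·
antipodal pairs: 3

count = 3; pairs: (0,2), (1,3), (1,4)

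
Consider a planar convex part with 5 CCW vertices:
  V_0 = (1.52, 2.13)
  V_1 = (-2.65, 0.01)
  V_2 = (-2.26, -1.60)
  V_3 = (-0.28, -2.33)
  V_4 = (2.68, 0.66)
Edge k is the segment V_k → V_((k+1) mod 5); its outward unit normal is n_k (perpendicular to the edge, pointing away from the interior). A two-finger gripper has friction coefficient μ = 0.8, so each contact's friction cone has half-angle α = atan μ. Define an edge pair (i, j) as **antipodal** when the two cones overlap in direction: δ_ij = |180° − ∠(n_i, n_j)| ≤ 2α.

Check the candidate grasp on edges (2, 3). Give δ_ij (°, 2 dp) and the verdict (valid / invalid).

α = atan 0.8 = 38.66°;  2α = 77.32°
edge 2: e_2 = (+1.98, -0.73);  n_2 = (-0.3459, -0.9383)
edge 3: e_3 = (+2.96, +2.99);  n_3 = (+0.7107, -0.7035)
∠(n_2, n_3) = 65.53°
δ = |180° − 65.53°| = 114.47°
114.47° > 2α = 77.32°  →  invalid

δ = 114.47°, invalid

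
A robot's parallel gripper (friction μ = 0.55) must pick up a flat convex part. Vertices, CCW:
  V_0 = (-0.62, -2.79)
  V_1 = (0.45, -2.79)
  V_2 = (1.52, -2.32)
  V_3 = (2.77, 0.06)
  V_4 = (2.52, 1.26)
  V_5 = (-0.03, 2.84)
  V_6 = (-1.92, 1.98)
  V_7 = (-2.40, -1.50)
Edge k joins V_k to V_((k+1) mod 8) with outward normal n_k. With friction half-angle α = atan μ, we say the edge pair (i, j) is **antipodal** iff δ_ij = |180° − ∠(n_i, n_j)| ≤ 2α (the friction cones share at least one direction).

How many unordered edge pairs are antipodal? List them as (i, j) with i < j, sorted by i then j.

α = atan 0.55 = 28.81°;  2α = 57.62°
n_0 = (+0.0000, -1.0000)
n_1 = (+0.4022, -0.9156)
n_2 = (+0.8853, -0.4650)
n_3 = (+0.9790, +0.2040)
n_4 = (+0.5267, +0.8501)
n_5 = (-0.4142, +0.9102)
n_6 = (-0.9906, +0.1366)
n_7 = (-0.5868, -0.8097)
  (0,1): δ = 156.29°  ·
  (0,2): δ = 117.71°  ·
  (0,3): δ = 78.23°  ·
  (0,4): δ = 31.78°  ✓
  (0,5): δ = 24.47°  ✓
  (0,6): δ = 82.15°  ·
  (0,7): δ = 144.07°  ·
  (1,2): δ = 141.42°  ·
  (1,3): δ = 101.95°  ·
  (1,4): δ = 55.50°  ✓
  (1,5): δ = 0.75°  ✓
  (1,6): δ = 58.43°  ·
  (1,7): δ = 120.35°  ·
  (2,3): δ = 140.52°  ·
  (2,4): δ = 94.07°  ·
  (2,5): δ = 37.82°  ✓
  (2,6): δ = 19.86°  ✓
  (2,7): δ = 81.78°  ·
  (3,4): δ = 133.55°  ·
  (3,5): δ = 77.30°  ·
  (3,6): δ = 19.62°  ✓
  (3,7): δ = 42.30°  ✓
  (4,5): δ = 123.75°  ·
  (4,6): δ = 66.07°  ·
  (4,7): δ = 4.15°  ✓
  (5,6): δ = 122.32°  ·
  (5,7): δ = 60.40°  ·
  (6,7): δ = 118.08°  ·
antipodal pairs: 9

count = 9; pairs: (0,4), (0,5), (1,4), (1,5), (2,5), (2,6), (3,6), (3,7), (4,7)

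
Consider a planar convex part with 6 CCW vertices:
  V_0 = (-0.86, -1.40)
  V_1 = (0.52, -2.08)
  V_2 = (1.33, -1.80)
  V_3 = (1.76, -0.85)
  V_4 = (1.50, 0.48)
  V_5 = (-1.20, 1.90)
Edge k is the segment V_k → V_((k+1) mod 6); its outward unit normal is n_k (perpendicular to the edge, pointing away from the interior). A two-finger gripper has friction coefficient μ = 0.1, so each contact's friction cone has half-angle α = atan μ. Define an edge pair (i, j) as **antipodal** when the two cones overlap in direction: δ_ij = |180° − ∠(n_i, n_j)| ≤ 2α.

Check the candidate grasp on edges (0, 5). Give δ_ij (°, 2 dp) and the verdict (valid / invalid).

α = atan 0.1 = 5.71°;  2α = 11.42°
edge 0: e_0 = (+1.38, -0.68);  n_0 = (-0.4420, -0.8970)
edge 5: e_5 = (+0.34, -3.30);  n_5 = (-0.9947, -0.1025)
∠(n_0, n_5) = 57.89°
δ = |180° − 57.89°| = 122.11°
122.11° > 2α = 11.42°  →  invalid

δ = 122.11°, invalid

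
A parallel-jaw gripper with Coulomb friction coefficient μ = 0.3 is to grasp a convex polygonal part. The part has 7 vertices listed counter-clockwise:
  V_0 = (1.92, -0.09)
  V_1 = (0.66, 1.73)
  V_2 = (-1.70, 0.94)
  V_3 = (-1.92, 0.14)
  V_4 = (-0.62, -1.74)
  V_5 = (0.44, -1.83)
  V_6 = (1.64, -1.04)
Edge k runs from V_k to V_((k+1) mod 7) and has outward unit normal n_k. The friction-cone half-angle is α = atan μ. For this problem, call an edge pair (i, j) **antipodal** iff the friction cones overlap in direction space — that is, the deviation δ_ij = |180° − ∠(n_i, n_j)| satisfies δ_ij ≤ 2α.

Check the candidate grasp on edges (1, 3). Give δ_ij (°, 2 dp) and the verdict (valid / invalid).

δ = 73.84°, invalid

α = atan 0.3 = 16.70°;  2α = 33.40°
edge 1: e_1 = (-2.36, -0.79);  n_1 = (-0.3174, +0.9483)
edge 3: e_3 = (+1.30, -1.88);  n_3 = (-0.8225, -0.5688)
∠(n_1, n_3) = 106.16°
δ = |180° − 106.16°| = 73.84°
73.84° > 2α = 33.40°  →  invalid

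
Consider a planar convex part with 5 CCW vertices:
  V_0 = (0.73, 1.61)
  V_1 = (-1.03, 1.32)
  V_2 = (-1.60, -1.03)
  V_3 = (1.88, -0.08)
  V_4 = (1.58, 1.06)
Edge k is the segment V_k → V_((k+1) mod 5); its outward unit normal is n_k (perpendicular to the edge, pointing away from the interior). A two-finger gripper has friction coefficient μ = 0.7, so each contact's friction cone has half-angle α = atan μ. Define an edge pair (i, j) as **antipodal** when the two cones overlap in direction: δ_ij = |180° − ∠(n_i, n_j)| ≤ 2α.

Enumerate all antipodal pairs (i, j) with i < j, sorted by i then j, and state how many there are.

count = 4; pairs: (0,2), (1,2), (1,3), (2,4)

α = atan 0.7 = 34.99°;  2α = 69.98°
n_0 = (-0.1626, +0.9867)
n_1 = (-0.9718, +0.2357)
n_2 = (+0.2634, -0.9647)
n_3 = (+0.9671, +0.2545)
n_4 = (+0.5433, +0.8396)
  (0,1): δ = 112.99°  ·
  (0,2): δ = 5.91°  ✓
  (0,3): δ = 95.39°  ·
  (0,4): δ = 137.74°  ·
  (1,2): δ = 61.10°  ✓
  (1,3): δ = 28.38°  ✓
  (1,4): δ = 70.73°  ·
  (2,3): δ = 90.53°  ·
  (2,4): δ = 48.17°  ✓
  (3,4): δ = 137.65°  ·
antipodal pairs: 4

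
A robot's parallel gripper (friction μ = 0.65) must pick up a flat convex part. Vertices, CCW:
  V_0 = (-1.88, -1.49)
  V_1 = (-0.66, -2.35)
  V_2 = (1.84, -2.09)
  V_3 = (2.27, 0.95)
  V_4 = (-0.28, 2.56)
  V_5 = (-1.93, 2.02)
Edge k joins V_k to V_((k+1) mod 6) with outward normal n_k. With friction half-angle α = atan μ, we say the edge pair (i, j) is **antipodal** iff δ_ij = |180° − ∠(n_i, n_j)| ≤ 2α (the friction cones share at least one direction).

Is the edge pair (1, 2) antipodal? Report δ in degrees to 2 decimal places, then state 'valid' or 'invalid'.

α = atan 0.65 = 33.02°;  2α = 66.05°
edge 1: e_1 = (+2.50, +0.26);  n_1 = (+0.1034, -0.9946)
edge 2: e_2 = (+0.43, +3.04);  n_2 = (+0.9901, -0.1401)
∠(n_1, n_2) = 76.01°
δ = |180° − 76.01°| = 103.99°
103.99° > 2α = 66.05°  →  invalid

δ = 103.99°, invalid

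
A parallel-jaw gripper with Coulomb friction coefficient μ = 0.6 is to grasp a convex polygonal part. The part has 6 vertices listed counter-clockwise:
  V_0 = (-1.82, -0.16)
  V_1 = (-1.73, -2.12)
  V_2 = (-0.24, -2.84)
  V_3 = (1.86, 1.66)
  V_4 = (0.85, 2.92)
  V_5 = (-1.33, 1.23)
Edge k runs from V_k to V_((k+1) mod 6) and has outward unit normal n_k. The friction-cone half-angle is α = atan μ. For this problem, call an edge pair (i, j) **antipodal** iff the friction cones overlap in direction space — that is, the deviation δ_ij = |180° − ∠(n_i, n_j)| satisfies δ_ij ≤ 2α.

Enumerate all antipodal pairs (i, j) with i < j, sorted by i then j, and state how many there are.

count = 6; pairs: (0,2), (0,3), (1,3), (2,4), (2,5), (3,5)

α = atan 0.6 = 30.96°;  2α = 61.93°
n_0 = (-0.9989, -0.0459)
n_1 = (-0.4351, -0.9004)
n_2 = (+0.9062, -0.4229)
n_3 = (+0.7803, +0.6254)
n_4 = (-0.6127, +0.7903)
n_5 = (-0.9431, +0.3325)
  (0,1): δ = 118.42°  ·
  (0,2): δ = 27.65°  ✓
  (0,3): δ = 36.09°  ✓
  (0,4): δ = 125.15°  ·
  (0,5): δ = 157.95°  ·
  (1,2): δ = 89.23°  ·
  (1,3): δ = 25.49°  ✓
  (1,4): δ = 63.57°  ·
  (1,5): δ = 96.37°  ·
  (2,3): δ = 116.27°  ·
  (2,4): δ = 27.20°  ✓
  (2,5): δ = 5.60°  ✓
  (3,4): δ = 90.93°  ·
  (3,5): δ = 58.13°  ✓
  (4,5): δ = 147.20°  ·
antipodal pairs: 6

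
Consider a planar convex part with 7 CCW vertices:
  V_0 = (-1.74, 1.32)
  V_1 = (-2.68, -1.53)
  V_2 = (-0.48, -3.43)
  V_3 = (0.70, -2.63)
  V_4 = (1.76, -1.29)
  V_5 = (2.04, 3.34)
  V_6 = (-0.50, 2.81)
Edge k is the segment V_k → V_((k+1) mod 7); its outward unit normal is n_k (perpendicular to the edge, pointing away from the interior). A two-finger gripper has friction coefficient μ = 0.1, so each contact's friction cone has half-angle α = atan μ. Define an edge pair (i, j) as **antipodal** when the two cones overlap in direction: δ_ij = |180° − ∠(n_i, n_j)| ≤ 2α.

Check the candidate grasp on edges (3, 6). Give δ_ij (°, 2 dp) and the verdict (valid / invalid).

α = atan 0.1 = 5.71°;  2α = 11.42°
edge 3: e_3 = (+1.06, +1.34);  n_3 = (+0.7843, -0.6204)
edge 6: e_6 = (-1.24, -1.49);  n_6 = (-0.7686, +0.6397)
∠(n_3, n_6) = 178.58°
δ = |180° − 178.58°| = 1.42°
1.42° ≤ 2α = 11.42°  →  valid

δ = 1.42°, valid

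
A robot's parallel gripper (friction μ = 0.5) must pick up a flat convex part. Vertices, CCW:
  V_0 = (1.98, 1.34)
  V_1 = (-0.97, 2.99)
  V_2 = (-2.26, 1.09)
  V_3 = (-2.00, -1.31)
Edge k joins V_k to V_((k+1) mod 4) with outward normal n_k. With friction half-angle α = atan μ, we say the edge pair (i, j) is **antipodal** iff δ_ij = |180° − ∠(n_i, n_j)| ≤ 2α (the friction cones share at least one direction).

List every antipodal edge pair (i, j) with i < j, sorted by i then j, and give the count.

count = 1; pairs: (1,3)

α = atan 0.5 = 26.57°;  2α = 53.13°
n_0 = (+0.4882, +0.8728)
n_1 = (-0.8273, +0.5617)
n_2 = (-0.9942, -0.1077)
n_3 = (+0.5542, -0.8324)
  (0,1): δ = 94.96°  ·
  (0,2): δ = 54.60°  ·
  (0,3): δ = 62.88°  ·
  (1,2): δ = 139.64°  ·
  (1,3): δ = 22.17°  ✓
  (2,3): δ = 62.53°  ·
antipodal pairs: 1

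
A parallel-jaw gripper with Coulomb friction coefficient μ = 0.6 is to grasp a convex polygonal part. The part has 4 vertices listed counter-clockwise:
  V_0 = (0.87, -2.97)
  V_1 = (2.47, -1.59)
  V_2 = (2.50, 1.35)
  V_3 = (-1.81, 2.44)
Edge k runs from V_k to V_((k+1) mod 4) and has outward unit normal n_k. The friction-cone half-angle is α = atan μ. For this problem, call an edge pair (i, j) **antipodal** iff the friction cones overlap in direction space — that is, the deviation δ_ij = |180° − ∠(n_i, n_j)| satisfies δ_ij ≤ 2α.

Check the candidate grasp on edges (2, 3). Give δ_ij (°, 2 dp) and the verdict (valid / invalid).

α = atan 0.6 = 30.96°;  2α = 61.93°
edge 2: e_2 = (-4.31, +1.09);  n_2 = (+0.2452, +0.9695)
edge 3: e_3 = (+2.68, -5.41);  n_3 = (-0.8961, -0.4439)
∠(n_2, n_3) = 130.55°
δ = |180° − 130.55°| = 49.45°
49.45° ≤ 2α = 61.93°  →  valid

δ = 49.45°, valid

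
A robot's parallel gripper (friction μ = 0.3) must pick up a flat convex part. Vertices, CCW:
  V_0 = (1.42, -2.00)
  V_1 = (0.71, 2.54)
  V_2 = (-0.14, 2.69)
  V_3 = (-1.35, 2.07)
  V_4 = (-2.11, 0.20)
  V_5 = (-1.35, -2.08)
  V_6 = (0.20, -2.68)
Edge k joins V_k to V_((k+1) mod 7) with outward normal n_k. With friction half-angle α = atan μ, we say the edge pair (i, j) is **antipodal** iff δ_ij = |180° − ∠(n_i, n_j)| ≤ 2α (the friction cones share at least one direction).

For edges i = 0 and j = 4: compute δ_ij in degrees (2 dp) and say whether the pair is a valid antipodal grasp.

α = atan 0.3 = 16.70°;  2α = 33.40°
edge 0: e_0 = (-0.71, +4.54);  n_0 = (+0.9880, +0.1545)
edge 4: e_4 = (+0.76, -2.28);  n_4 = (-0.9487, -0.3162)
∠(n_0, n_4) = 170.45°
δ = |180° − 170.45°| = 9.55°
9.55° ≤ 2α = 33.40°  →  valid

δ = 9.55°, valid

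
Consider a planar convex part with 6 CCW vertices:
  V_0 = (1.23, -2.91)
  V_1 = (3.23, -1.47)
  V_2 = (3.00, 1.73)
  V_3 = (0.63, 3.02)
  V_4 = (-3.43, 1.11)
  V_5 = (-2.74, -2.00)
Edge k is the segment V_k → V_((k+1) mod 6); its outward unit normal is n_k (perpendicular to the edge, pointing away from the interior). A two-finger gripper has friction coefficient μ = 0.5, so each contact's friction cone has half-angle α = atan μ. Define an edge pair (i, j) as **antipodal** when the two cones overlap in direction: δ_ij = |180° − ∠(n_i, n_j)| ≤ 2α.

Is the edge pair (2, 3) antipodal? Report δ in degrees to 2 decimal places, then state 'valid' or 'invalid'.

α = atan 0.5 = 26.57°;  2α = 53.13°
edge 2: e_2 = (-2.37, +1.29);  n_2 = (+0.4781, +0.8783)
edge 3: e_3 = (-4.06, -1.91);  n_3 = (-0.4257, +0.9049)
∠(n_2, n_3) = 53.75°
δ = |180° − 53.75°| = 126.25°
126.25° > 2α = 53.13°  →  invalid

δ = 126.25°, invalid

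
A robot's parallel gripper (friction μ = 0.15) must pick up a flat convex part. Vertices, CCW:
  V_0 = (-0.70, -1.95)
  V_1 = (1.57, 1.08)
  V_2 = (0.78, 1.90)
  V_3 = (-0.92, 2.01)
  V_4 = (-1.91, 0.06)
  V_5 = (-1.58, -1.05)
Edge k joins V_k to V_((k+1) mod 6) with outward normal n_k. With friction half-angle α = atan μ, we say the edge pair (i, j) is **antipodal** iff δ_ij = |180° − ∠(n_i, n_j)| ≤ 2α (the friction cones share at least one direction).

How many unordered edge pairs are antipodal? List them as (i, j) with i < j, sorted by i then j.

α = atan 0.15 = 8.53°;  2α = 17.06°
n_0 = (+0.8003, -0.5996)
n_1 = (+0.7202, +0.6938)
n_2 = (+0.0646, +0.9979)
n_3 = (-0.8917, +0.4527)
n_4 = (-0.9585, -0.2850)
n_5 = (-0.7150, -0.6991)
  (0,1): δ = 99.23°  ·
  (0,2): δ = 56.86°  ·
  (0,3): δ = 9.92°  ✓
  (0,4): δ = 53.40°  ·
  (0,5): δ = 81.20°  ·
  (1,2): δ = 137.63°  ·
  (1,3): δ = 70.85°  ·
  (1,4): δ = 27.38°  ·
  (1,5): δ = 0.42°  ✓
  (2,3): δ = 113.21°  ·
  (2,4): δ = 69.74°  ·
  (2,5): δ = 41.94°  ·
  (3,4): δ = 136.53°  ·
  (3,5): δ = 108.73°  ·
  (4,5): δ = 152.20°  ·
antipodal pairs: 2

count = 2; pairs: (0,3), (1,5)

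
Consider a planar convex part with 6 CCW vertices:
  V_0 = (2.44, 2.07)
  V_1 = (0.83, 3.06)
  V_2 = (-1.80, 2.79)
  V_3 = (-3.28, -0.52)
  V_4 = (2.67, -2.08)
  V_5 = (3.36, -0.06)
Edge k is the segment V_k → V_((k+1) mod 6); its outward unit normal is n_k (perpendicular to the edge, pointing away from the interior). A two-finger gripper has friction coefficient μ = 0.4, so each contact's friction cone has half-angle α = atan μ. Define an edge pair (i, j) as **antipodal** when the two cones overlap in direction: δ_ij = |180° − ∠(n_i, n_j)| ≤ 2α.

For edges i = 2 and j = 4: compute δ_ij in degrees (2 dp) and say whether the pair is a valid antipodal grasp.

δ = 5.23°, valid

α = atan 0.4 = 21.80°;  2α = 43.60°
edge 2: e_2 = (-1.48, -3.31);  n_2 = (-0.9129, +0.4082)
edge 4: e_4 = (+0.69, +2.02);  n_4 = (+0.9463, -0.3232)
∠(n_2, n_4) = 174.77°
δ = |180° − 174.77°| = 5.23°
5.23° ≤ 2α = 43.60°  →  valid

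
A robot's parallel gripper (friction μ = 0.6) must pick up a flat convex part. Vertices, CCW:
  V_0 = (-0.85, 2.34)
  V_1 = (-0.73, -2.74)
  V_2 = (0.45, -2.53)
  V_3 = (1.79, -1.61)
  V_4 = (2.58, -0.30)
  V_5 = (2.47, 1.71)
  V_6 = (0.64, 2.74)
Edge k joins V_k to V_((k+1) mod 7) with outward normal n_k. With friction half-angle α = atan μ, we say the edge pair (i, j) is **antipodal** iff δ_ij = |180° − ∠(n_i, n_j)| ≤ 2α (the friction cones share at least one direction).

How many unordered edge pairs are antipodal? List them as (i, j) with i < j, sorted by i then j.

α = atan 0.6 = 30.96°;  2α = 61.93°
n_0 = (-0.9997, -0.0236)
n_1 = (+0.1752, -0.9845)
n_2 = (+0.5660, -0.8244)
n_3 = (+0.8563, -0.5164)
n_4 = (+0.9985, +0.0546)
n_5 = (+0.4905, +0.8714)
n_6 = (-0.2593, +0.9658)
  (0,1): δ = 81.26°  ·
  (0,2): δ = 56.88°  ✓
  (0,3): δ = 32.45°  ✓
  (0,4): δ = 1.78°  ✓
  (0,5): δ = 59.27°  ✓
  (0,6): δ = 103.67°  ·
  (1,2): δ = 155.62°  ·
  (1,3): δ = 131.18°  ·
  (1,4): δ = 96.96°  ·
  (1,5): δ = 39.46°  ✓
  (1,6): δ = 4.94°  ✓
  (2,3): δ = 155.56°  ·
  (2,4): δ = 121.34°  ·
  (2,5): δ = 63.84°  ·
  (2,6): δ = 19.45°  ✓
  (3,4): δ = 145.78°  ·
  (3,5): δ = 88.28°  ·
  (3,6): δ = 43.88°  ✓
  (4,5): δ = 122.51°  ·
  (4,6): δ = 78.11°  ·
  (5,6): δ = 135.60°  ·
antipodal pairs: 8

count = 8; pairs: (0,2), (0,3), (0,4), (0,5), (1,5), (1,6), (2,6), (3,6)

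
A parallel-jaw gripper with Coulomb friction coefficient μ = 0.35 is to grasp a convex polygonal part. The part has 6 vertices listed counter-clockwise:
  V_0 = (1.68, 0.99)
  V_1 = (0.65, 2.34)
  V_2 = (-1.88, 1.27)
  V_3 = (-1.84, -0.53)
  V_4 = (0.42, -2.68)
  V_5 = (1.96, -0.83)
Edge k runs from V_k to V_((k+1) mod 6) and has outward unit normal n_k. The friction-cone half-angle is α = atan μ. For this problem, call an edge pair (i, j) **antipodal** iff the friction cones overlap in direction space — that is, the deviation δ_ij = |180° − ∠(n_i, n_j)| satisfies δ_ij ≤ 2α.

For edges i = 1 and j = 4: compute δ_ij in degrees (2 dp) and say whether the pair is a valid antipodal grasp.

δ = 27.30°, valid

α = atan 0.35 = 19.29°;  2α = 38.58°
edge 1: e_1 = (-2.53, -1.07);  n_1 = (-0.3895, +0.9210)
edge 4: e_4 = (+1.54, +1.85);  n_4 = (+0.7686, -0.6398)
∠(n_1, n_4) = 152.70°
δ = |180° − 152.70°| = 27.30°
27.30° ≤ 2α = 38.58°  →  valid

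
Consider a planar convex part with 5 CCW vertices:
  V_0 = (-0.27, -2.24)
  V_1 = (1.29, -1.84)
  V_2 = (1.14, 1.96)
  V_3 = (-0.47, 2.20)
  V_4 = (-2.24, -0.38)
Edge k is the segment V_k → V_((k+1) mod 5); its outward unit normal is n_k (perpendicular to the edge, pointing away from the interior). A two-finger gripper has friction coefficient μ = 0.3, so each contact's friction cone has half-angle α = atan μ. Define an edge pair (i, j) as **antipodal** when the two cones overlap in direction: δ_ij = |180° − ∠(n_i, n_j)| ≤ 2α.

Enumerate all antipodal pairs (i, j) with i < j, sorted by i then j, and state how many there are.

α = atan 0.3 = 16.70°;  2α = 33.40°
n_0 = (+0.2484, -0.9687)
n_1 = (+0.9992, +0.0394)
n_2 = (+0.1474, +0.9891)
n_3 = (-0.8246, +0.5657)
n_4 = (-0.6865, -0.7271)
  (0,1): δ = 102.12°  ·
  (0,2): δ = 22.86°  ✓
  (0,3): δ = 41.17°  ·
  (0,4): δ = 122.26°  ·
  (1,2): δ = 100.74°  ·
  (1,3): δ = 36.71°  ·
  (1,4): δ = 44.38°  ·
  (2,3): δ = 115.97°  ·
  (2,4): δ = 34.88°  ·
  (3,4): δ = 98.90°  ·
antipodal pairs: 1

count = 1; pairs: (0,2)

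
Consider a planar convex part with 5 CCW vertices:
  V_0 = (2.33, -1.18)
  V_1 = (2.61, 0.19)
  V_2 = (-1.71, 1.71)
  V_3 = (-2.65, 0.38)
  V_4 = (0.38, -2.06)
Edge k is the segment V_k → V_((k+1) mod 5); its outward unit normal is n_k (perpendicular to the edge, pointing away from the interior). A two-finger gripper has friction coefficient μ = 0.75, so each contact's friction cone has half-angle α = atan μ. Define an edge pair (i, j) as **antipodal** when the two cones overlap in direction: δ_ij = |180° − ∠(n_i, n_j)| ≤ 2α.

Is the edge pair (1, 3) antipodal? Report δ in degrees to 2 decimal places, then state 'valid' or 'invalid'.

δ = 19.46°, valid

α = atan 0.75 = 36.87°;  2α = 73.74°
edge 1: e_1 = (-4.32, +1.52);  n_1 = (+0.3319, +0.9433)
edge 3: e_3 = (+3.03, -2.44);  n_3 = (-0.6272, -0.7789)
∠(n_1, n_3) = 160.54°
δ = |180° − 160.54°| = 19.46°
19.46° ≤ 2α = 73.74°  →  valid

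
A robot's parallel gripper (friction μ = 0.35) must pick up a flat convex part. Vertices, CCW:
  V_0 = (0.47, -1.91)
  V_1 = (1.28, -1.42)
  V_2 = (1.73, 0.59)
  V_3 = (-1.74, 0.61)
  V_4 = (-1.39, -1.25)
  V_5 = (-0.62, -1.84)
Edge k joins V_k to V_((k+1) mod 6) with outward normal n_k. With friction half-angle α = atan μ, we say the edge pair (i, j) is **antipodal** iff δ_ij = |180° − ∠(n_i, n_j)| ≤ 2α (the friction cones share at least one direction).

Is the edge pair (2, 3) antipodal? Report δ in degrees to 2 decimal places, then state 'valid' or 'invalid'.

α = atan 0.35 = 19.29°;  2α = 38.58°
edge 2: e_2 = (-3.47, +0.02);  n_2 = (+0.0058, +1.0000)
edge 3: e_3 = (+0.35, -1.86);  n_3 = (-0.9828, -0.1849)
∠(n_2, n_3) = 100.99°
δ = |180° − 100.99°| = 79.01°
79.01° > 2α = 38.58°  →  invalid

δ = 79.01°, invalid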